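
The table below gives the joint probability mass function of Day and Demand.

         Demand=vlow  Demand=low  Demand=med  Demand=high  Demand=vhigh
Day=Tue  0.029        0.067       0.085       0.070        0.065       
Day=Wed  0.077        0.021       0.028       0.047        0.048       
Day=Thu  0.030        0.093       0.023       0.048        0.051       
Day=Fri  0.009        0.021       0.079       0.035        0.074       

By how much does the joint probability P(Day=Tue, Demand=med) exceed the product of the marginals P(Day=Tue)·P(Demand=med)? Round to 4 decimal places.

0.0171

P(Day=Tue) = 0.029 + 0.067 + 0.085 + 0.070 + 0.065 = 0.316.
P(Demand=med) = 0.085 + 0.028 + 0.023 + 0.079 = 0.215.
P(Day=Tue, Demand=med) − P(Day=Tue)P(Demand=med) = 0.085 − 0.316×0.215 = 0.0171.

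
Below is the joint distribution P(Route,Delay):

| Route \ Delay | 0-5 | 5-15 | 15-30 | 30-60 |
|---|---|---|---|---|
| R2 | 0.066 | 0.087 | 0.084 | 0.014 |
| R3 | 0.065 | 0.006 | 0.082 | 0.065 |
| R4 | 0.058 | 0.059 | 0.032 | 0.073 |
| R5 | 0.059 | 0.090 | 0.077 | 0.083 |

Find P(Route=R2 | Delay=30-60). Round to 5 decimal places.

P(Delay=30-60) = 0.014 + 0.065 + 0.073 + 0.083 = 0.235.
P(Route=R2 | Delay=30-60) = 0.014/0.235 = 0.05957.

0.05957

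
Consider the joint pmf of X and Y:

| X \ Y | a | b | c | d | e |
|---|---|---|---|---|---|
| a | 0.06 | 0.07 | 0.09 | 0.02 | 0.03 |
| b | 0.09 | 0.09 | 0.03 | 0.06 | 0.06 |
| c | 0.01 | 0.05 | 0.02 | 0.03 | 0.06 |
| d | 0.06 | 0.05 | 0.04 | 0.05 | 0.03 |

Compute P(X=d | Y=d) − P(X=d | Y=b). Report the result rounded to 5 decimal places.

0.12019

P(Y=d) = 0.02 + 0.06 + 0.03 + 0.05 = 0.16; P(X=d | Y=d) = 0.05/0.16 = 0.312500.
P(Y=b) = 0.07 + 0.09 + 0.05 + 0.05 = 0.26; P(X=d | Y=b) = 0.05/0.26 = 0.192308.
Difference = 0.12019.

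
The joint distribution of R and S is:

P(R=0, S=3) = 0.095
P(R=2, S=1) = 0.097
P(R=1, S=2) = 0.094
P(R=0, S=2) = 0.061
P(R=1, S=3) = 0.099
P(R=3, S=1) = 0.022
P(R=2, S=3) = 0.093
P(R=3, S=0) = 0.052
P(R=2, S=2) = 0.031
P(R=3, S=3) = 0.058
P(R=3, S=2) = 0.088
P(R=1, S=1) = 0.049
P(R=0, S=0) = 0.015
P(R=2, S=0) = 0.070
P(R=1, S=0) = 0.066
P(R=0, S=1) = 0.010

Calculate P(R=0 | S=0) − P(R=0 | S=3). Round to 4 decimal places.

P(S=0) = 0.015 + 0.066 + 0.070 + 0.052 = 0.203; P(R=0 | S=0) = 0.015/0.203 = 0.07389.
P(S=3) = 0.095 + 0.099 + 0.093 + 0.058 = 0.345; P(R=0 | S=3) = 0.095/0.345 = 0.27536.
Difference = -0.2015.

-0.2015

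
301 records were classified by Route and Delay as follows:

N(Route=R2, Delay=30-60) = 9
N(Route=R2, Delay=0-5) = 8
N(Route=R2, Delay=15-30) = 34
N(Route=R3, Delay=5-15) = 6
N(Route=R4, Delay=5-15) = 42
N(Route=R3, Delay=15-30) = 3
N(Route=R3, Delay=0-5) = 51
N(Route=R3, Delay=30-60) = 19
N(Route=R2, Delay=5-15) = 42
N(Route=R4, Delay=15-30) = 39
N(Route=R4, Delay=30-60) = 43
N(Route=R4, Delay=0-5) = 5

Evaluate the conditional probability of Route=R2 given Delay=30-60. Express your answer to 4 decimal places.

0.1268

Total with Delay=30-60: 9 + 19 + 43 = 71.
P(Route=R2 | Delay=30-60) = 9/71 = 0.1268.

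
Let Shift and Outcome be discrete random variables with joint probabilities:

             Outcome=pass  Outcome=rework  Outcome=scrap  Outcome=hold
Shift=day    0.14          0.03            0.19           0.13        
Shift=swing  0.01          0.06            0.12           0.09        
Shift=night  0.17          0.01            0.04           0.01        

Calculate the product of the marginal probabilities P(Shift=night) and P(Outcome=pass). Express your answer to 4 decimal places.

P(Shift=night) = 0.17 + 0.01 + 0.04 + 0.01 = 0.23.
P(Outcome=pass) = 0.14 + 0.01 + 0.17 = 0.32.
Product: 0.23 × 0.32 = 0.0736.

0.0736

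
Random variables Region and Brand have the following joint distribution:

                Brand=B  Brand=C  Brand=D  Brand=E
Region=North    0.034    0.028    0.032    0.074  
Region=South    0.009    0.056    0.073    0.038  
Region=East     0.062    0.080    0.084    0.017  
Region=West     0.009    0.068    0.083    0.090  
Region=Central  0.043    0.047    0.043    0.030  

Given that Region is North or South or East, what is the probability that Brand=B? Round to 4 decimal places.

0.1789

P(Region=North) = 0.034 + 0.028 + 0.032 + 0.074 = 0.168.
P(Region=South) = 0.009 + 0.056 + 0.073 + 0.038 = 0.176.
P(Region=East) = 0.062 + 0.080 + 0.084 + 0.017 = 0.243.
P(Region ∈ {North, South, East}) = 0.168 + 0.176 + 0.243 = 0.587; P(Brand=B, Region ∈ {North, South, East}) = 0.034 + 0.009 + 0.062 = 0.105.
P(Brand=B | Region ∈ {North, South, East}) = 0.105/0.587 = 0.1789.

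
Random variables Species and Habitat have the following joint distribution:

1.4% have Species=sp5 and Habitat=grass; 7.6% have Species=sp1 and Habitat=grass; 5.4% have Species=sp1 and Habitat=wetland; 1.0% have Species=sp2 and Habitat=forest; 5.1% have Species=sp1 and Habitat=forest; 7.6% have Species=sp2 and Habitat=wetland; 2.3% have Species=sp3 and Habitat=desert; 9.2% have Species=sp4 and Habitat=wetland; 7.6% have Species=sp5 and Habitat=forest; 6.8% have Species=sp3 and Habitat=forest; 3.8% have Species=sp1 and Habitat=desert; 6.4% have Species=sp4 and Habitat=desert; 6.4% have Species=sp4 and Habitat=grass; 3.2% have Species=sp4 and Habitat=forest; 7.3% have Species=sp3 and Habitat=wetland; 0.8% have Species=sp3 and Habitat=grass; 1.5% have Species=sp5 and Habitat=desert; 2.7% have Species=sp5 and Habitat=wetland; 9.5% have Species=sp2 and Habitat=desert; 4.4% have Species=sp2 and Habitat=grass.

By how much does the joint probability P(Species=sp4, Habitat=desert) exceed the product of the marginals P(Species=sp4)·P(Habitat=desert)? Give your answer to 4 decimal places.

P(Species=sp4) = 0.032 + 0.064 + 0.092 + 0.064 = 0.252.
P(Habitat=desert) = 0.038 + 0.095 + 0.023 + 0.064 + 0.015 = 0.235.
P(Species=sp4, Habitat=desert) − P(Species=sp4)P(Habitat=desert) = 0.064 − 0.252×0.235 = 0.0048.

0.0048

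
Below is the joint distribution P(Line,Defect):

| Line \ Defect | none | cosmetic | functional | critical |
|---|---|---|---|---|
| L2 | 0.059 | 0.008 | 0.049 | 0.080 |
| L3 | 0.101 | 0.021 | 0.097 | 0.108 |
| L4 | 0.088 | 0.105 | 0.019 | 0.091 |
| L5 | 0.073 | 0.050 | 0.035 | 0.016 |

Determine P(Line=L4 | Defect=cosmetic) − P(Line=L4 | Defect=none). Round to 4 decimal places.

P(Defect=cosmetic) = 0.008 + 0.021 + 0.105 + 0.050 = 0.184; P(Line=L4 | Defect=cosmetic) = 0.105/0.184 = 0.57065.
P(Defect=none) = 0.059 + 0.101 + 0.088 + 0.073 = 0.321; P(Line=L4 | Defect=none) = 0.088/0.321 = 0.27414.
Difference = 0.2965.

0.2965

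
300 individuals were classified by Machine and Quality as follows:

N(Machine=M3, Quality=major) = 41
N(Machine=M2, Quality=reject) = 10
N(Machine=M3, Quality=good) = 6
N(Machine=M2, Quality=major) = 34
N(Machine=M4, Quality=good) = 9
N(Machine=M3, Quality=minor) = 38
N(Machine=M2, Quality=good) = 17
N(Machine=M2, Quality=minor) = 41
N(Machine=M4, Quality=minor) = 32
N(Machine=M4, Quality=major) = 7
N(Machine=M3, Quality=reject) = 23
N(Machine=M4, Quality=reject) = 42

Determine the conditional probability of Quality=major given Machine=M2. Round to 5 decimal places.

Total with Machine=M2: 17 + 41 + 34 + 10 = 102.
P(Quality=major | Machine=M2) = 34/102 = 0.33333.

0.33333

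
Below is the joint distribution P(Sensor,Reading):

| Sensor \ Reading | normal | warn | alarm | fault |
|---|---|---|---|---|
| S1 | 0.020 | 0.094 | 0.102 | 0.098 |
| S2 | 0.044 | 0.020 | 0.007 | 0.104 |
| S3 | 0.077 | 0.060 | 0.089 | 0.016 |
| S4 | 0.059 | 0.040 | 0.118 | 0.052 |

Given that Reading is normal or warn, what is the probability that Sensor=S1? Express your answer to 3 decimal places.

0.275

P(Reading=normal) = 0.020 + 0.044 + 0.077 + 0.059 = 0.200.
P(Reading=warn) = 0.094 + 0.020 + 0.060 + 0.040 = 0.214.
P(Reading ∈ {normal, warn}) = 0.200 + 0.214 = 0.414; P(Sensor=S1, Reading ∈ {normal, warn}) = 0.020 + 0.094 = 0.114.
P(Sensor=S1 | Reading ∈ {normal, warn}) = 0.114/0.414 = 0.275.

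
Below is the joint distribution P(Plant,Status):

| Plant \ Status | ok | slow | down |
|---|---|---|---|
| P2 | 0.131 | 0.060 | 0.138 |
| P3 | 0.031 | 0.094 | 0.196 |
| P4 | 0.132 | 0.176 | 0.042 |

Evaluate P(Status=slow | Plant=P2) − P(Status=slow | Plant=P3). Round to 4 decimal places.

-0.1105

P(Plant=P2) = 0.131 + 0.060 + 0.138 = 0.329; P(Status=slow | Plant=P2) = 0.060/0.329 = 0.18237.
P(Plant=P3) = 0.031 + 0.094 + 0.196 = 0.321; P(Status=slow | Plant=P3) = 0.094/0.321 = 0.29283.
Difference = -0.1105.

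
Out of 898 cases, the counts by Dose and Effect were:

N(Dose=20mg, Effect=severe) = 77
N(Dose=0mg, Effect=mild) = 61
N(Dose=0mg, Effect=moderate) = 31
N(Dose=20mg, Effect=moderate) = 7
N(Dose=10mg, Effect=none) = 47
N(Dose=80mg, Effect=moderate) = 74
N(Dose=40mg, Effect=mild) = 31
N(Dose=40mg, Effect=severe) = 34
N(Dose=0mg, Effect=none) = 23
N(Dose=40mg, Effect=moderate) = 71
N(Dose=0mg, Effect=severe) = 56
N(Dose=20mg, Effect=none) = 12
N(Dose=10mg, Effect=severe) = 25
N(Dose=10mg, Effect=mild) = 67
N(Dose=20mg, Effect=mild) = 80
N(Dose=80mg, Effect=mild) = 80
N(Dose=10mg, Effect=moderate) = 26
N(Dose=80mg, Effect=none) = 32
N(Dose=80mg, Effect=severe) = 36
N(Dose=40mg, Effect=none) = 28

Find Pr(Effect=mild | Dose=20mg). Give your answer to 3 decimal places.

Total with Dose=20mg: 12 + 80 + 7 + 77 = 176.
P(Effect=mild | Dose=20mg) = 80/176 = 0.455.

0.455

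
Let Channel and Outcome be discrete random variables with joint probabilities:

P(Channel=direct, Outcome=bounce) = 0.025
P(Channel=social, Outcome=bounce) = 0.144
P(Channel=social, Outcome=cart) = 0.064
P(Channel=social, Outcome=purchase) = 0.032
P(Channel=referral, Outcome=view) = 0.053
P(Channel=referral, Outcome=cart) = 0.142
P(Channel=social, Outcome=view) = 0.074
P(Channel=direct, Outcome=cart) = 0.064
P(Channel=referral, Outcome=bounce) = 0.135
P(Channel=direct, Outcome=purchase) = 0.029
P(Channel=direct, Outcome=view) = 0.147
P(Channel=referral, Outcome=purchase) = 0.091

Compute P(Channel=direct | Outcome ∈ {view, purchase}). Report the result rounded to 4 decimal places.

P(Outcome=view) = 0.074 + 0.147 + 0.053 = 0.274.
P(Outcome=purchase) = 0.032 + 0.029 + 0.091 = 0.152.
P(Outcome ∈ {view, purchase}) = 0.274 + 0.152 = 0.426; P(Channel=direct, Outcome ∈ {view, purchase}) = 0.147 + 0.029 = 0.176.
P(Channel=direct | Outcome ∈ {view, purchase}) = 0.176/0.426 = 0.4131.

0.4131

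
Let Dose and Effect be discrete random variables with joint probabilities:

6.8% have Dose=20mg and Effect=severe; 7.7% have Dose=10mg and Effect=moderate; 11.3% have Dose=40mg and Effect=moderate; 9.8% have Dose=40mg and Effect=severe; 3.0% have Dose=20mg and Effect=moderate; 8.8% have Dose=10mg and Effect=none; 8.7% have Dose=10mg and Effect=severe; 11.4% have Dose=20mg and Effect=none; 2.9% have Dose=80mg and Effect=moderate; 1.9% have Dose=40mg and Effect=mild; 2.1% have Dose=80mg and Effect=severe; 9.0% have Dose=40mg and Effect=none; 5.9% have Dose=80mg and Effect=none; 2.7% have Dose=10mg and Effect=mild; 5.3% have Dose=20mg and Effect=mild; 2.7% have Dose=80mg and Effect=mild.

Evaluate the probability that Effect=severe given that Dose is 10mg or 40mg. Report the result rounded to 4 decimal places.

0.3088

P(Dose=10mg) = 0.088 + 0.027 + 0.077 + 0.087 = 0.279.
P(Dose=40mg) = 0.090 + 0.019 + 0.113 + 0.098 = 0.320.
P(Dose ∈ {10mg, 40mg}) = 0.279 + 0.320 = 0.599; P(Effect=severe, Dose ∈ {10mg, 40mg}) = 0.087 + 0.098 = 0.185.
P(Effect=severe | Dose ∈ {10mg, 40mg}) = 0.185/0.599 = 0.3088.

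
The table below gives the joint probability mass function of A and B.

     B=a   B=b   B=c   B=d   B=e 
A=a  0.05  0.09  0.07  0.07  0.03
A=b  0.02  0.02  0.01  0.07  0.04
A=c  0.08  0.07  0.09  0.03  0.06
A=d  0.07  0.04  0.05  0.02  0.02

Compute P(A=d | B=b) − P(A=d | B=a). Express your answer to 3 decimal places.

P(B=b) = 0.09 + 0.02 + 0.07 + 0.04 = 0.22; P(A=d | B=b) = 0.04/0.22 = 0.1818.
P(B=a) = 0.05 + 0.02 + 0.08 + 0.07 = 0.22; P(A=d | B=a) = 0.07/0.22 = 0.3182.
Difference = -0.136.

-0.136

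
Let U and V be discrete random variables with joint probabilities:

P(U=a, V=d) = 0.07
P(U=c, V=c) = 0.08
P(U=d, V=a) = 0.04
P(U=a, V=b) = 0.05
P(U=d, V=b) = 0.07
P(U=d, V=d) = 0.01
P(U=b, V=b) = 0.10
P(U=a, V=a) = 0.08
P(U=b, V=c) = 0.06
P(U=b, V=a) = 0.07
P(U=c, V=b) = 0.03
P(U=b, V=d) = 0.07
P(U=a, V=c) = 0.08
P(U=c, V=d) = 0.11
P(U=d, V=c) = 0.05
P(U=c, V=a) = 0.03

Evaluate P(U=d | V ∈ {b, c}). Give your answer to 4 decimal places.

0.2308

P(V=b) = 0.05 + 0.10 + 0.03 + 0.07 = 0.25.
P(V=c) = 0.08 + 0.06 + 0.08 + 0.05 = 0.27.
P(V ∈ {b, c}) = 0.25 + 0.27 = 0.52; P(U=d, V ∈ {b, c}) = 0.07 + 0.05 = 0.12.
P(U=d | V ∈ {b, c}) = 0.12/0.52 = 0.2308.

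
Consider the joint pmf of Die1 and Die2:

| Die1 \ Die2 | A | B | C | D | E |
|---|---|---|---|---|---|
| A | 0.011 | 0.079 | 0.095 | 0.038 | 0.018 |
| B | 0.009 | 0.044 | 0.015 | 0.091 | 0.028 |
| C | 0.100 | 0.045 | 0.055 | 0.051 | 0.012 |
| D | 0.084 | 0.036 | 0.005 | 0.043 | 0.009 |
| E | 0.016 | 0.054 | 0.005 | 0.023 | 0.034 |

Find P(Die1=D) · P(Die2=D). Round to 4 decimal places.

0.0435

P(Die1=D) = 0.084 + 0.036 + 0.005 + 0.043 + 0.009 = 0.177.
P(Die2=D) = 0.038 + 0.091 + 0.051 + 0.043 + 0.023 = 0.246.
Product: 0.177 × 0.246 = 0.0435.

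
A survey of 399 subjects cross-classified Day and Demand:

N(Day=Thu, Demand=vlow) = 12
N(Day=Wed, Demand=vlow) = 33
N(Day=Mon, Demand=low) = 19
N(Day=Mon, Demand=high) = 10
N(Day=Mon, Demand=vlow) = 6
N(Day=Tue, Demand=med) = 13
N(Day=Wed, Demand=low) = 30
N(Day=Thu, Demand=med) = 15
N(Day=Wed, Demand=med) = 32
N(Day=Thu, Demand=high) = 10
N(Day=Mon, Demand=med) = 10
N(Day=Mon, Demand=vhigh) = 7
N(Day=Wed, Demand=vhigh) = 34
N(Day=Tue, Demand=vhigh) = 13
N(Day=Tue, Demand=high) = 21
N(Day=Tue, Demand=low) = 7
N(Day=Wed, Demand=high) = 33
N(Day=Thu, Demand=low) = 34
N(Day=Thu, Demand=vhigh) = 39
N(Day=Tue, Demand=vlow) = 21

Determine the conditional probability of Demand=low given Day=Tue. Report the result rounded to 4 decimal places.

0.0933

Total with Day=Tue: 21 + 7 + 13 + 21 + 13 = 75.
P(Demand=low | Day=Tue) = 7/75 = 0.0933.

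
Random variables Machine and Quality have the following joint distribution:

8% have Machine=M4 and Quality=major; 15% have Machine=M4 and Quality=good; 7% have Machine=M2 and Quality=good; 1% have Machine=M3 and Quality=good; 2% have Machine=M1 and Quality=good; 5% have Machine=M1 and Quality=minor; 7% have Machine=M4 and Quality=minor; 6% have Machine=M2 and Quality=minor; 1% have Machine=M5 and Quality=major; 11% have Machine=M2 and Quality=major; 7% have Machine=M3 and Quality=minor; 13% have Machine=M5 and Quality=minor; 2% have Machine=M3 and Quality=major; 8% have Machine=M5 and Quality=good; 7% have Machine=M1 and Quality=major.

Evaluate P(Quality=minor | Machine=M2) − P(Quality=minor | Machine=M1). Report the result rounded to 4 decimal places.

-0.1071

P(Machine=M2) = 0.07 + 0.06 + 0.11 = 0.24; P(Quality=minor | Machine=M2) = 0.06/0.24 = 0.25000.
P(Machine=M1) = 0.02 + 0.05 + 0.07 = 0.14; P(Quality=minor | Machine=M1) = 0.05/0.14 = 0.35714.
Difference = -0.1071.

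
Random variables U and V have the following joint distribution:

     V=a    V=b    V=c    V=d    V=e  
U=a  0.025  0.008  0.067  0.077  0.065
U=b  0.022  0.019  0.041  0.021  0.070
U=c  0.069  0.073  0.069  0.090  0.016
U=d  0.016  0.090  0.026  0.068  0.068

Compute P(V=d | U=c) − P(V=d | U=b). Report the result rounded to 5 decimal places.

P(U=c) = 0.069 + 0.073 + 0.069 + 0.090 + 0.016 = 0.317; P(V=d | U=c) = 0.090/0.317 = 0.283912.
P(U=b) = 0.022 + 0.019 + 0.041 + 0.021 + 0.070 = 0.173; P(V=d | U=b) = 0.021/0.173 = 0.121387.
Difference = 0.16252.

0.16252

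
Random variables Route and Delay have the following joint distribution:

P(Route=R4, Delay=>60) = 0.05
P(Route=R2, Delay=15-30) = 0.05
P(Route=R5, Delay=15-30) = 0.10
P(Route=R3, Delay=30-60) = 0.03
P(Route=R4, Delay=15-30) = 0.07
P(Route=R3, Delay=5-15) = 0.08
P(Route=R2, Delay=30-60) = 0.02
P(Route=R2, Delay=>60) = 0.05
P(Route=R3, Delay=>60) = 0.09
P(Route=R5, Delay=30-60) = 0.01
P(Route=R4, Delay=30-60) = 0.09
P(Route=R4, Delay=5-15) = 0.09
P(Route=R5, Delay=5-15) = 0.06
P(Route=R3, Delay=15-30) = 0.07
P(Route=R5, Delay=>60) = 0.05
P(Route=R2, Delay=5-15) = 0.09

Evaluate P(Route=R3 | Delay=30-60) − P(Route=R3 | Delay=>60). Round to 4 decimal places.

-0.1750

P(Delay=30-60) = 0.02 + 0.03 + 0.09 + 0.01 = 0.15; P(Route=R3 | Delay=30-60) = 0.03/0.15 = 0.20000.
P(Delay=>60) = 0.05 + 0.09 + 0.05 + 0.05 = 0.24; P(Route=R3 | Delay=>60) = 0.09/0.24 = 0.37500.
Difference = -0.1750.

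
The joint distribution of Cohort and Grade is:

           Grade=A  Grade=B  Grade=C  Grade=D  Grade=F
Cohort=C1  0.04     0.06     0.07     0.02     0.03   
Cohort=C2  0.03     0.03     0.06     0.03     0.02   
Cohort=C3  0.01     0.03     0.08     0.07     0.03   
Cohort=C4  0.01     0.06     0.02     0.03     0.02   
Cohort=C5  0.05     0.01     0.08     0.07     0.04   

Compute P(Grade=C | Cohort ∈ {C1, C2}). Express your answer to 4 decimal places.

0.3333

P(Cohort=C1) = 0.04 + 0.06 + 0.07 + 0.02 + 0.03 = 0.22.
P(Cohort=C2) = 0.03 + 0.03 + 0.06 + 0.03 + 0.02 = 0.17.
P(Cohort ∈ {C1, C2}) = 0.22 + 0.17 = 0.39; P(Grade=C, Cohort ∈ {C1, C2}) = 0.07 + 0.06 = 0.13.
P(Grade=C | Cohort ∈ {C1, C2}) = 0.13/0.39 = 0.3333.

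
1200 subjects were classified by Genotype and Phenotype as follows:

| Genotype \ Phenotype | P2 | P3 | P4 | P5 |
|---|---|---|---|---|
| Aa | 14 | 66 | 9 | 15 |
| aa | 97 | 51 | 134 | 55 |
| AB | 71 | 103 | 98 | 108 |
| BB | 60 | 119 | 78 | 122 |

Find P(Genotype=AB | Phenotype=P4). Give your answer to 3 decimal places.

Total with Phenotype=P4: 9 + 134 + 98 + 78 = 319.
P(Genotype=AB | Phenotype=P4) = 98/319 = 0.307.

0.307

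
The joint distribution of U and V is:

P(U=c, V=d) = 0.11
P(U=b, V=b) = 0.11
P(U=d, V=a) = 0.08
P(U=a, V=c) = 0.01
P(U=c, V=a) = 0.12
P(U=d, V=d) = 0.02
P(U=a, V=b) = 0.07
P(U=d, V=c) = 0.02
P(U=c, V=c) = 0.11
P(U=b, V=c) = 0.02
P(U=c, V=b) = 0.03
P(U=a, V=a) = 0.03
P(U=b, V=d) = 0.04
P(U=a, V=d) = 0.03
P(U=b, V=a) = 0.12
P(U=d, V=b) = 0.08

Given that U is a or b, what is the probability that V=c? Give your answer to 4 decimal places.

P(U=a) = 0.03 + 0.07 + 0.01 + 0.03 = 0.14.
P(U=b) = 0.12 + 0.11 + 0.02 + 0.04 = 0.29.
P(U ∈ {a, b}) = 0.14 + 0.29 = 0.43; P(V=c, U ∈ {a, b}) = 0.01 + 0.02 = 0.03.
P(V=c | U ∈ {a, b}) = 0.03/0.43 = 0.0698.

0.0698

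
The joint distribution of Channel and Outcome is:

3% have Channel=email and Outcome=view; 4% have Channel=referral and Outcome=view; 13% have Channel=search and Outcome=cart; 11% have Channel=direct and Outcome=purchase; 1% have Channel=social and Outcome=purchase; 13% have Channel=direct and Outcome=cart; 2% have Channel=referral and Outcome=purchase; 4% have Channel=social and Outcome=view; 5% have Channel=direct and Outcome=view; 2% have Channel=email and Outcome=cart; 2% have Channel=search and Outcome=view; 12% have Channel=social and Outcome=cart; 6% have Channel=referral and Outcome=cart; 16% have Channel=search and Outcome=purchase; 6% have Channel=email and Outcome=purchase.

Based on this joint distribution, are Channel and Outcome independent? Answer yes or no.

no

P(Channel=social) = 0.17 and P(Outcome=purchase) = 0.36, so their product is 0.0612, but P(Channel=social, Outcome=purchase) = 0.01. Since these differ, Channel and Outcome are not independent.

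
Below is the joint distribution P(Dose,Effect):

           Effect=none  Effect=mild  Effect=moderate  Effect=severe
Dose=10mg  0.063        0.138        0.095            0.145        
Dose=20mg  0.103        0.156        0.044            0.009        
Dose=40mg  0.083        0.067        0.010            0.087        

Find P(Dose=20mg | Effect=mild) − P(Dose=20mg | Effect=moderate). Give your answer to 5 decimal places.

P(Effect=mild) = 0.138 + 0.156 + 0.067 = 0.361; P(Dose=20mg | Effect=mild) = 0.156/0.361 = 0.432133.
P(Effect=moderate) = 0.095 + 0.044 + 0.010 = 0.149; P(Dose=20mg | Effect=moderate) = 0.044/0.149 = 0.295302.
Difference = 0.13683.

0.13683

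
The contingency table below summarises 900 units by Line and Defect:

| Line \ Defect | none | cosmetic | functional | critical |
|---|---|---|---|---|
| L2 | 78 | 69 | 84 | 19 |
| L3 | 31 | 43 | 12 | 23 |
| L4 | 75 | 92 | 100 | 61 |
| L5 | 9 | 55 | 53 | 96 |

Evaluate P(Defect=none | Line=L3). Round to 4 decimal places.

Total with Line=L3: 31 + 43 + 12 + 23 = 109.
P(Defect=none | Line=L3) = 31/109 = 0.2844.

0.2844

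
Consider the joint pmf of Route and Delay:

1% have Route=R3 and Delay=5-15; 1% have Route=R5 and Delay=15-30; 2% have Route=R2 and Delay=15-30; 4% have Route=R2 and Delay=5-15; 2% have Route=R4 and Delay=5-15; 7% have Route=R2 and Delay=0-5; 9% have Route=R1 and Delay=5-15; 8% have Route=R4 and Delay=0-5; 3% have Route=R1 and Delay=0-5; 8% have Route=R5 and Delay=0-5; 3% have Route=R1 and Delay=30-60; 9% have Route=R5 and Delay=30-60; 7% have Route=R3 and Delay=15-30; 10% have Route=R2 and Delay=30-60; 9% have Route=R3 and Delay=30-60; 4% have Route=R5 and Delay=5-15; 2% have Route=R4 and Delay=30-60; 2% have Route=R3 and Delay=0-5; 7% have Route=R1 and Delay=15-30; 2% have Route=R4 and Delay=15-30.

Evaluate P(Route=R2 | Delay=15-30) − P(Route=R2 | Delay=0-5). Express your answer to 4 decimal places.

-0.1447

P(Delay=15-30) = 0.07 + 0.02 + 0.07 + 0.02 + 0.01 = 0.19; P(Route=R2 | Delay=15-30) = 0.02/0.19 = 0.10526.
P(Delay=0-5) = 0.03 + 0.07 + 0.02 + 0.08 + 0.08 = 0.28; P(Route=R2 | Delay=0-5) = 0.07/0.28 = 0.25000.
Difference = -0.1447.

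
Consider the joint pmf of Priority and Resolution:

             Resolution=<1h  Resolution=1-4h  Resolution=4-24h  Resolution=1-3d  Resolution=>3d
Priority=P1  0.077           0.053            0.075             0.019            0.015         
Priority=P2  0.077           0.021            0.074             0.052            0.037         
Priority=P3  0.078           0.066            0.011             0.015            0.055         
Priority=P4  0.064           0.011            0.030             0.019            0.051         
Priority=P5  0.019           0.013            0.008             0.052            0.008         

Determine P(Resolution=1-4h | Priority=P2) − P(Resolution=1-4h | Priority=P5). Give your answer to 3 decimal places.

P(Priority=P2) = 0.077 + 0.021 + 0.074 + 0.052 + 0.037 = 0.261; P(Resolution=1-4h | Priority=P2) = 0.021/0.261 = 0.0805.
P(Priority=P5) = 0.019 + 0.013 + 0.008 + 0.052 + 0.008 = 0.100; P(Resolution=1-4h | Priority=P5) = 0.013/0.100 = 0.1300.
Difference = -0.050.

-0.050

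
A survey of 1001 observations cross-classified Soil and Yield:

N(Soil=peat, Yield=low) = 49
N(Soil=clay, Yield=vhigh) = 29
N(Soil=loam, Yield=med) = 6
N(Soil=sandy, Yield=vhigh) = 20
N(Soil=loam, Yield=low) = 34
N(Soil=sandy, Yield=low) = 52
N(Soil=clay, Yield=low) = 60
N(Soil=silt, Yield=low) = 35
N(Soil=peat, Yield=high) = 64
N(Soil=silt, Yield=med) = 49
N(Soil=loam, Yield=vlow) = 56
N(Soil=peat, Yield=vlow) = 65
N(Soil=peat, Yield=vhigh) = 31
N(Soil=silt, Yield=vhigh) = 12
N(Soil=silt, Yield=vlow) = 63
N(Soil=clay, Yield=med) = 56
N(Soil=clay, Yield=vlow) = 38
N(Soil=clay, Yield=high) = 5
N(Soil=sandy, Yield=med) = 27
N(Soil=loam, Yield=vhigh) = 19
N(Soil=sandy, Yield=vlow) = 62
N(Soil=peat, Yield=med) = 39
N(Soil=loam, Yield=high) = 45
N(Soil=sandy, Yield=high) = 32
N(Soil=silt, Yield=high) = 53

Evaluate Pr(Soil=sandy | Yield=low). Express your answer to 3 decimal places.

0.226

Total with Yield=low: 52 + 34 + 60 + 35 + 49 = 230.
P(Soil=sandy | Yield=low) = 52/230 = 0.226.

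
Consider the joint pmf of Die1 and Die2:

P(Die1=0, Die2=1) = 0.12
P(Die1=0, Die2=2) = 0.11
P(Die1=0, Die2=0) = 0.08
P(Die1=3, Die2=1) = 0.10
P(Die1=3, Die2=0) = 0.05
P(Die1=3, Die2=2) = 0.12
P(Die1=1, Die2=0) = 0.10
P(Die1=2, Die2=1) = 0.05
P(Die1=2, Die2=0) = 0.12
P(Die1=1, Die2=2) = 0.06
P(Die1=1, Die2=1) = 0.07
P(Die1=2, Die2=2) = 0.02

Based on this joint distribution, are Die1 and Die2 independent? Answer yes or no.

no

P(Die1=2) = 0.19 and P(Die2=0) = 0.35, so their product is 0.0665, but P(Die1=2, Die2=0) = 0.12. Since these differ, Die1 and Die2 are not independent.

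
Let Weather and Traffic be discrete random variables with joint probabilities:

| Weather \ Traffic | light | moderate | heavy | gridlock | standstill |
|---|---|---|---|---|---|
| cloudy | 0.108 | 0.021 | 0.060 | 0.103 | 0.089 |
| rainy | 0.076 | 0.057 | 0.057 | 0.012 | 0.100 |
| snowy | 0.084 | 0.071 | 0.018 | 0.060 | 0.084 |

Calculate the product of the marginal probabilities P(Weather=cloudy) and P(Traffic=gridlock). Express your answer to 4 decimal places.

P(Weather=cloudy) = 0.108 + 0.021 + 0.060 + 0.103 + 0.089 = 0.381.
P(Traffic=gridlock) = 0.103 + 0.012 + 0.060 = 0.175.
Product: 0.381 × 0.175 = 0.0667.

0.0667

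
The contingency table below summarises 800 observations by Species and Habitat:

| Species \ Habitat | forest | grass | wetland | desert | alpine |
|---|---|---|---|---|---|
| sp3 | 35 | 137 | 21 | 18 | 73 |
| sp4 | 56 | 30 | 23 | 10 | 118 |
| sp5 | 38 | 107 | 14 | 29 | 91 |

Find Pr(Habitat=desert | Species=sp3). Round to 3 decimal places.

Total with Species=sp3: 35 + 137 + 21 + 18 + 73 = 284.
P(Habitat=desert | Species=sp3) = 18/284 = 0.063.

0.063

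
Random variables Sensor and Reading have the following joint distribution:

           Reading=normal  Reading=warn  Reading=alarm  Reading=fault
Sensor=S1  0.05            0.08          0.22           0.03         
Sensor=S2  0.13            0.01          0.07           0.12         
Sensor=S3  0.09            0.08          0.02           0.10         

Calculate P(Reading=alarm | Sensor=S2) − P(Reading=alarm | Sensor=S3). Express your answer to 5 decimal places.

0.14316

P(Sensor=S2) = 0.13 + 0.01 + 0.07 + 0.12 = 0.33; P(Reading=alarm | Sensor=S2) = 0.07/0.33 = 0.212121.
P(Sensor=S3) = 0.09 + 0.08 + 0.02 + 0.10 = 0.29; P(Reading=alarm | Sensor=S3) = 0.02/0.29 = 0.068966.
Difference = 0.14316.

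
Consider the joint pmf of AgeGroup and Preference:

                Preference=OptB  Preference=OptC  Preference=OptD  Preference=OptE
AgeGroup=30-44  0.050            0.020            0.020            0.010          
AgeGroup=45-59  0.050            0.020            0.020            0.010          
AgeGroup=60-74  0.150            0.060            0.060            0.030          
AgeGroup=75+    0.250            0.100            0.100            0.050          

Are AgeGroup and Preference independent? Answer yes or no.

yes

Every cell satisfies P(AgeGroup,Preference) = P(AgeGroup)·P(Preference). For instance P(AgeGroup=45-59) = 0.100, P(Preference=OptC) = 0.200, and 0.100×0.200 = 0.020 matches the joint entry. So AgeGroup and Preference are independent.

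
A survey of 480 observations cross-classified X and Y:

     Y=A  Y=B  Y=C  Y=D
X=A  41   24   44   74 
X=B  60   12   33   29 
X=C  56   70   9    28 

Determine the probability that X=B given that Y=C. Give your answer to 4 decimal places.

0.3837

Total with Y=C: 44 + 33 + 9 = 86.
P(X=B | Y=C) = 33/86 = 0.3837.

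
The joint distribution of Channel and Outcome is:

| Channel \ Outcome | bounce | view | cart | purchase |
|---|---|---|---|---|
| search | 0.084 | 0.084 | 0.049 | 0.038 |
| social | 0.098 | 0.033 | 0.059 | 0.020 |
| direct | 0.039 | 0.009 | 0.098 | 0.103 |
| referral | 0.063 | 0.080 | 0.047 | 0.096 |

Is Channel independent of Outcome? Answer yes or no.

P(Channel=direct) = 0.249 and P(Outcome=view) = 0.206, so their product is 0.05129, but P(Channel=direct, Outcome=view) = 0.009. Since these differ, Channel and Outcome are not independent.

no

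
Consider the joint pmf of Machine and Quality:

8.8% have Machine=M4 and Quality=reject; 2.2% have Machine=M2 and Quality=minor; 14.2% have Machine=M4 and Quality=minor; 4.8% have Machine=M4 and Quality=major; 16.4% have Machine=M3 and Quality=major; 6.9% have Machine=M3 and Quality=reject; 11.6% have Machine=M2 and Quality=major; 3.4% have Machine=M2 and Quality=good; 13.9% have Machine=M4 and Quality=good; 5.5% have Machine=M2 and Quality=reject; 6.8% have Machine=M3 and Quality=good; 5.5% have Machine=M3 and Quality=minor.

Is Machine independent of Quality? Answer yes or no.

P(Machine=M4) = 0.417 and P(Quality=major) = 0.328, so their product is 0.13678, but P(Machine=M4, Quality=major) = 0.048. Since these differ, Machine and Quality are not independent.

no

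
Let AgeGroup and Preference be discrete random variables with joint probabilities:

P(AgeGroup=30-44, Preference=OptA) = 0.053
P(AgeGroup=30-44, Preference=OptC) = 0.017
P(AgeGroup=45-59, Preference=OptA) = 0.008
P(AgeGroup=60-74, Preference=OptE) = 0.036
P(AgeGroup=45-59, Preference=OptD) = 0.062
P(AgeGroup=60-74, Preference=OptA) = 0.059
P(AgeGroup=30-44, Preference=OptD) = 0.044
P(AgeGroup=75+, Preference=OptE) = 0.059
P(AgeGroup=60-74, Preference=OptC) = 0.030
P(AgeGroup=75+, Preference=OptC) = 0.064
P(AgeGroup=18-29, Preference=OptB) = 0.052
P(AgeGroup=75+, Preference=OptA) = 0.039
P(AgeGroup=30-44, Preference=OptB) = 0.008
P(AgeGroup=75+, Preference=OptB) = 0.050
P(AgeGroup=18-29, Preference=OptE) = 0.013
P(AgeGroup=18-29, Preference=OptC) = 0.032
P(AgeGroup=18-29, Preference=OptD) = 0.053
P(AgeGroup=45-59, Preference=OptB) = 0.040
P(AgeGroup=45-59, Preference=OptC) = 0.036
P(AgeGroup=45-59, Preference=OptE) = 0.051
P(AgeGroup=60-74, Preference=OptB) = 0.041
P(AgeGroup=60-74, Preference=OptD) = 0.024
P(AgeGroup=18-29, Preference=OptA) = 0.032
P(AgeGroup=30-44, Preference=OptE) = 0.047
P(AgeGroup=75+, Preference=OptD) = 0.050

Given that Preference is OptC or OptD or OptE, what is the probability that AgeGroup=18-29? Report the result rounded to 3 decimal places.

P(Preference=OptC) = 0.032 + 0.017 + 0.036 + 0.030 + 0.064 = 0.179.
P(Preference=OptD) = 0.053 + 0.044 + 0.062 + 0.024 + 0.050 = 0.233.
P(Preference=OptE) = 0.013 + 0.047 + 0.051 + 0.036 + 0.059 = 0.206.
P(Preference ∈ {OptC, OptD, OptE}) = 0.179 + 0.233 + 0.206 = 0.618; P(AgeGroup=18-29, Preference ∈ {OptC, OptD, OptE}) = 0.032 + 0.053 + 0.013 = 0.098.
P(AgeGroup=18-29 | Preference ∈ {OptC, OptD, OptE}) = 0.098/0.618 = 0.159.

0.159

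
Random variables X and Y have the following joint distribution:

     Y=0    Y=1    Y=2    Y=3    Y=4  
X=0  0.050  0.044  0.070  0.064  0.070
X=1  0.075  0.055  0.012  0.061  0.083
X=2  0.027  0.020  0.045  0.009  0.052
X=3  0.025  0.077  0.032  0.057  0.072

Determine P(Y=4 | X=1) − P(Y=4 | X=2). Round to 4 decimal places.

P(X=1) = 0.075 + 0.055 + 0.012 + 0.061 + 0.083 = 0.286; P(Y=4 | X=1) = 0.083/0.286 = 0.29021.
P(X=2) = 0.027 + 0.020 + 0.045 + 0.009 + 0.052 = 0.153; P(Y=4 | X=2) = 0.052/0.153 = 0.33987.
Difference = -0.0497.

-0.0497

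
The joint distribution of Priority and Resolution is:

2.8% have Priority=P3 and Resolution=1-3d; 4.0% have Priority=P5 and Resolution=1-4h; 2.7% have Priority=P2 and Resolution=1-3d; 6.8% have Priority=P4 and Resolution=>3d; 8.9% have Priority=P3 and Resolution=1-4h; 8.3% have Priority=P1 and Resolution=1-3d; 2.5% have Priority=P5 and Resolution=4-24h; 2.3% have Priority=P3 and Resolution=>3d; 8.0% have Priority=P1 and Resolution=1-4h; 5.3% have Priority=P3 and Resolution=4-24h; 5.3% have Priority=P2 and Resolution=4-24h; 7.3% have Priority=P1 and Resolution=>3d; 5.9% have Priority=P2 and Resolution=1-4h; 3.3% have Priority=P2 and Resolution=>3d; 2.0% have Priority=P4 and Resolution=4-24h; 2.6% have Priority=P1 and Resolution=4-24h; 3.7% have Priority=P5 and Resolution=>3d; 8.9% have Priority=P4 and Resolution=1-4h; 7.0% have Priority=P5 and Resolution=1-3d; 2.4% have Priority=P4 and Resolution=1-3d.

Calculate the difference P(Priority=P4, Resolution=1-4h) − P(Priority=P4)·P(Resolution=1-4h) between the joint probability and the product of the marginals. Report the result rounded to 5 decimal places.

P(Priority=P4) = 0.089 + 0.020 + 0.024 + 0.068 = 0.201.
P(Resolution=1-4h) = 0.080 + 0.059 + 0.089 + 0.089 + 0.040 = 0.357.
P(Priority=P4, Resolution=1-4h) − P(Priority=P4)P(Resolution=1-4h) = 0.089 − 0.201×0.357 = 0.01724.

0.01724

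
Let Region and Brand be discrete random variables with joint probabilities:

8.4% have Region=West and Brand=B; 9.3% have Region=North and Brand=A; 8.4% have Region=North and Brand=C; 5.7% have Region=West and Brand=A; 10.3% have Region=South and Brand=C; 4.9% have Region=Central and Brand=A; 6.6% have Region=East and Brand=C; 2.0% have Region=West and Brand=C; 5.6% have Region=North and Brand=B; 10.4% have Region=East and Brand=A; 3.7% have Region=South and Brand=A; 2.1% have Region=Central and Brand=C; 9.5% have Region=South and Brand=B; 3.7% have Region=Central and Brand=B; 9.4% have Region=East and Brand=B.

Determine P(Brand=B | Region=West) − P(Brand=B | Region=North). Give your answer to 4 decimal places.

P(Region=West) = 0.057 + 0.084 + 0.020 = 0.161; P(Brand=B | Region=West) = 0.084/0.161 = 0.52174.
P(Region=North) = 0.093 + 0.056 + 0.084 = 0.233; P(Brand=B | Region=North) = 0.056/0.233 = 0.24034.
Difference = 0.2814.

0.2814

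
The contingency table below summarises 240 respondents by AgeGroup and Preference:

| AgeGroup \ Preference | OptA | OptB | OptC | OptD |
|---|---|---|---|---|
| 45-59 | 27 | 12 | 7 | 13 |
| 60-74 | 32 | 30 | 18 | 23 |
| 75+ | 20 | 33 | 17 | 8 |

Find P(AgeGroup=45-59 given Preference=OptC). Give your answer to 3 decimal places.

0.167

Total with Preference=OptC: 7 + 18 + 17 = 42.
P(AgeGroup=45-59 | Preference=OptC) = 7/42 = 0.167.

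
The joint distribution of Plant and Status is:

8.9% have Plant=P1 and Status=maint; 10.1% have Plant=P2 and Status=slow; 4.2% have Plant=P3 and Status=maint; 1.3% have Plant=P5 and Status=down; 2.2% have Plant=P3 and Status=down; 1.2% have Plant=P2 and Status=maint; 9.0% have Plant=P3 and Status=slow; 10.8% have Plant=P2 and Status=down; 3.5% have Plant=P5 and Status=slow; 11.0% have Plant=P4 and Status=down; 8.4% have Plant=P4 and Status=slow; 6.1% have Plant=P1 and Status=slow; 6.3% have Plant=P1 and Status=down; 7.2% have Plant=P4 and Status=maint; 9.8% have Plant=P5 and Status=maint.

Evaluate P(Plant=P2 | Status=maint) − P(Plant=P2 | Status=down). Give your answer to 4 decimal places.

P(Status=maint) = 0.089 + 0.012 + 0.042 + 0.072 + 0.098 = 0.313; P(Plant=P2 | Status=maint) = 0.012/0.313 = 0.03834.
P(Status=down) = 0.063 + 0.108 + 0.022 + 0.110 + 0.013 = 0.316; P(Plant=P2 | Status=down) = 0.108/0.316 = 0.34177.
Difference = -0.3034.

-0.3034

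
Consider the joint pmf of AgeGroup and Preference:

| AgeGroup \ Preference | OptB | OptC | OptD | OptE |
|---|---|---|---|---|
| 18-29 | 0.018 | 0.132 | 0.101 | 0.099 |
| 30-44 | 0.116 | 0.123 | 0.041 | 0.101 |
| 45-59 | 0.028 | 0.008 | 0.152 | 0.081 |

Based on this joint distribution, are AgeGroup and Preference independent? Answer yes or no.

no

P(AgeGroup=45-59) = 0.269 and P(Preference=OptD) = 0.294, so their product is 0.07909, but P(AgeGroup=45-59, Preference=OptD) = 0.152. Since these differ, AgeGroup and Preference are not independent.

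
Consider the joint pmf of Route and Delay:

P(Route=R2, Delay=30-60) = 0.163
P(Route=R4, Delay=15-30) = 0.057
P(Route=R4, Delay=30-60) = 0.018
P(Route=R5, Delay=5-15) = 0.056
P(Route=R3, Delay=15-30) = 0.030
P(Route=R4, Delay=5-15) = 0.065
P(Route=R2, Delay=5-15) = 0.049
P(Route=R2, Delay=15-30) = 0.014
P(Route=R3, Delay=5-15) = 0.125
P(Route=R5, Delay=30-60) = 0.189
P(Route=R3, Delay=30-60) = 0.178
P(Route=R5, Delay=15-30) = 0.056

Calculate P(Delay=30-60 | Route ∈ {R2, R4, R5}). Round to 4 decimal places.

0.5547

P(Route=R2) = 0.049 + 0.014 + 0.163 = 0.226.
P(Route=R4) = 0.065 + 0.057 + 0.018 = 0.140.
P(Route=R5) = 0.056 + 0.056 + 0.189 = 0.301.
P(Route ∈ {R2, R4, R5}) = 0.226 + 0.140 + 0.301 = 0.667; P(Delay=30-60, Route ∈ {R2, R4, R5}) = 0.163 + 0.018 + 0.189 = 0.370.
P(Delay=30-60 | Route ∈ {R2, R4, R5}) = 0.370/0.667 = 0.5547.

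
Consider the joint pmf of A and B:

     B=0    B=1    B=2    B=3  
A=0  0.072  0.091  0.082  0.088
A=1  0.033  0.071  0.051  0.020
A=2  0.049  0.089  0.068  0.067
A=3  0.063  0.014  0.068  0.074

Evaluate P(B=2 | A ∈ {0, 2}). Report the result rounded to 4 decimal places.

0.2475

P(A=0) = 0.072 + 0.091 + 0.082 + 0.088 = 0.333.
P(A=2) = 0.049 + 0.089 + 0.068 + 0.067 = 0.273.
P(A ∈ {0, 2}) = 0.333 + 0.273 = 0.606; P(B=2, A ∈ {0, 2}) = 0.082 + 0.068 = 0.150.
P(B=2 | A ∈ {0, 2}) = 0.150/0.606 = 0.2475.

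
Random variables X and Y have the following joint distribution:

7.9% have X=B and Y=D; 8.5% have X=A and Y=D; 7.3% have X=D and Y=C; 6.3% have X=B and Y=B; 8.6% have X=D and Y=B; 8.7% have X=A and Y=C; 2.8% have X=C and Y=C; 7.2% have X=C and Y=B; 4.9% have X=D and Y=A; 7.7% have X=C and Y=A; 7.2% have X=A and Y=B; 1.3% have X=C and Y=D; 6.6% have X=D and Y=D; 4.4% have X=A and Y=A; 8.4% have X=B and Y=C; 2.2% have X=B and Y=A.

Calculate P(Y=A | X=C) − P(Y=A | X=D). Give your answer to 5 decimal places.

P(X=C) = 0.077 + 0.072 + 0.028 + 0.013 = 0.190; P(Y=A | X=C) = 0.077/0.190 = 0.405263.
P(X=D) = 0.049 + 0.086 + 0.073 + 0.066 = 0.274; P(Y=A | X=D) = 0.049/0.274 = 0.178832.
Difference = 0.22643.

0.22643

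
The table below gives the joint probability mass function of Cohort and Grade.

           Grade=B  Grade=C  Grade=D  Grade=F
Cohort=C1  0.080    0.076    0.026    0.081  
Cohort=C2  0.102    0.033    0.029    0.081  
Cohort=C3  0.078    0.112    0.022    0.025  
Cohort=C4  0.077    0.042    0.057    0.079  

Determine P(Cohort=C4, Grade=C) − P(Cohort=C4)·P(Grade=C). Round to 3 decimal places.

-0.025

P(Cohort=C4) = 0.077 + 0.042 + 0.057 + 0.079 = 0.255.
P(Grade=C) = 0.076 + 0.033 + 0.112 + 0.042 = 0.263.
P(Cohort=C4, Grade=C) − P(Cohort=C4)P(Grade=C) = 0.042 − 0.255×0.263 = -0.025.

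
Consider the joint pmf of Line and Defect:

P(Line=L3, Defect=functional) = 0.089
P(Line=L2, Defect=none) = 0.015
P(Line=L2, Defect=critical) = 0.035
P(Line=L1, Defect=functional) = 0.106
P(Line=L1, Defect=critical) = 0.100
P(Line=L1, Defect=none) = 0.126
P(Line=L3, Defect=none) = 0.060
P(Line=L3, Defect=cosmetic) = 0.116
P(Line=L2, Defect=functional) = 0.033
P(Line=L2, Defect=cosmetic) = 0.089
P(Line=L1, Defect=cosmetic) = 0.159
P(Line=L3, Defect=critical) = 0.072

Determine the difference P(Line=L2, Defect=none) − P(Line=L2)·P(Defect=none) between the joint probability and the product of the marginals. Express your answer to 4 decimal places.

P(Line=L2) = 0.015 + 0.089 + 0.033 + 0.035 = 0.172.
P(Defect=none) = 0.126 + 0.015 + 0.060 = 0.201.
P(Line=L2, Defect=none) − P(Line=L2)P(Defect=none) = 0.015 − 0.172×0.201 = -0.0196.

-0.0196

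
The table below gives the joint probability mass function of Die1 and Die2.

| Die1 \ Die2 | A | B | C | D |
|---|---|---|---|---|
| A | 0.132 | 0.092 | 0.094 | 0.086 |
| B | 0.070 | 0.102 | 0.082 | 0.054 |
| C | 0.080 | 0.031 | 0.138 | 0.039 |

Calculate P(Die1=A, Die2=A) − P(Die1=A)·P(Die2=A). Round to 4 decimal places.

P(Die1=A) = 0.132 + 0.092 + 0.094 + 0.086 = 0.404.
P(Die2=A) = 0.132 + 0.070 + 0.080 = 0.282.
P(Die1=A, Die2=A) − P(Die1=A)P(Die2=A) = 0.132 − 0.404×0.282 = 0.0181.

0.0181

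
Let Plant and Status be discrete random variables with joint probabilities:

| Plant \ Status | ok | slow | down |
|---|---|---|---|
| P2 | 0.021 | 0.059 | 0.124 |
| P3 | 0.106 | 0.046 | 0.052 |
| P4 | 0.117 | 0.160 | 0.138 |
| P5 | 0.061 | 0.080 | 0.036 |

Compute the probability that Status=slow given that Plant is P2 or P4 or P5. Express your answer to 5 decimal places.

P(Plant=P2) = 0.021 + 0.059 + 0.124 = 0.204.
P(Plant=P4) = 0.117 + 0.160 + 0.138 = 0.415.
P(Plant=P5) = 0.061 + 0.080 + 0.036 = 0.177.
P(Plant ∈ {P2, P4, P5}) = 0.204 + 0.415 + 0.177 = 0.796; P(Status=slow, Plant ∈ {P2, P4, P5}) = 0.059 + 0.160 + 0.080 = 0.299.
P(Status=slow | Plant ∈ {P2, P4, P5}) = 0.299/0.796 = 0.37563.

0.37563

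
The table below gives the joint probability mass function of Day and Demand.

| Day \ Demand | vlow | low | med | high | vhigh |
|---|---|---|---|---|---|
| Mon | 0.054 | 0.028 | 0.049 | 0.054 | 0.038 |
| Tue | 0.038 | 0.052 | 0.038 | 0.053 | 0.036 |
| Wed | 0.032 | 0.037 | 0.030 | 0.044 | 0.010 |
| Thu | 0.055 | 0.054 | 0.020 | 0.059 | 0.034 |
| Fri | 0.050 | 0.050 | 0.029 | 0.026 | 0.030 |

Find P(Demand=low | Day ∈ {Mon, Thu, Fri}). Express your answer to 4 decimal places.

0.2095

P(Day=Mon) = 0.054 + 0.028 + 0.049 + 0.054 + 0.038 = 0.223.
P(Day=Thu) = 0.055 + 0.054 + 0.020 + 0.059 + 0.034 = 0.222.
P(Day=Fri) = 0.050 + 0.050 + 0.029 + 0.026 + 0.030 = 0.185.
P(Day ∈ {Mon, Thu, Fri}) = 0.223 + 0.222 + 0.185 = 0.630; P(Demand=low, Day ∈ {Mon, Thu, Fri}) = 0.028 + 0.054 + 0.050 = 0.132.
P(Demand=low | Day ∈ {Mon, Thu, Fri}) = 0.132/0.630 = 0.2095.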